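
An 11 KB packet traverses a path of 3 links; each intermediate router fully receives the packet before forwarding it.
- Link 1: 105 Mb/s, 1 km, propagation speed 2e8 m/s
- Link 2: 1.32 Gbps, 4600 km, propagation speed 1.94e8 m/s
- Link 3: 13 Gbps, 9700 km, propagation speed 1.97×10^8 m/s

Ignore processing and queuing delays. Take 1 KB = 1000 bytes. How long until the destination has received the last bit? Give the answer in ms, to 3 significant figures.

73.9 ms

L = 88000 bits.
Transmission delays (L/R per hop): 0.838095, 0.0666667, 0.00676923 ms; sum = 0.911531 ms.
Propagation delays (d/s per hop): 0.005, 23.7113, 49.2386 ms; sum = 72.9549 ms.
End-to-end = 73.9 ms.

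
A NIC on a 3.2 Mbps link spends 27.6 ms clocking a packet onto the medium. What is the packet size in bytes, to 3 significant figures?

11000 bytes

L = R × t_tx = 3200000 b/s × 0.0276 s = 88320 bits.
In bytes: 88320 / 8 = 11000 bytes.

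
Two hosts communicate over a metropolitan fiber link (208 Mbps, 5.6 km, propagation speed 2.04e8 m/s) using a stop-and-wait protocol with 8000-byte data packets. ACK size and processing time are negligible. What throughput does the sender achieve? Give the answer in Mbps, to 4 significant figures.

176.5 Mbps

t_tx = L/R = 64000/208000000 = 0.000307692 s.
t_prop = 5600/204000000 = 2.7451e-05 s; RTT = 5.4902e-05 s.
Cycle = t_tx + RTT = 0.000362594 s.
Throughput = L / cycle = 64000 / 0.000362594 = 176.5 Mbps.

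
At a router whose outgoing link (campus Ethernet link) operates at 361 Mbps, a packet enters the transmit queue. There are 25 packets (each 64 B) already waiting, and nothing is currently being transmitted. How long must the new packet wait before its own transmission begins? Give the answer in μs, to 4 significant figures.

Each queued packet: L/R = 512/361000000 = 1.41828 μs.
25 queued → 35.4571 μs.
Queuing delay = 35.46 μs.

35.46 μs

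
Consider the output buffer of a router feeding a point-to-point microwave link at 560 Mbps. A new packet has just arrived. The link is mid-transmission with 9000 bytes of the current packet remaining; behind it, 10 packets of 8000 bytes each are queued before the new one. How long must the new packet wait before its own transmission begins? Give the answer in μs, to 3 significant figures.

1270 μs

Each queued packet: L/R = 64000/560000000 = 114.286 μs.
10 queued → 1142.86 μs.
Plus remaining 72000 bits of current packet: 128.571 μs.
Queuing delay = 1270 μs.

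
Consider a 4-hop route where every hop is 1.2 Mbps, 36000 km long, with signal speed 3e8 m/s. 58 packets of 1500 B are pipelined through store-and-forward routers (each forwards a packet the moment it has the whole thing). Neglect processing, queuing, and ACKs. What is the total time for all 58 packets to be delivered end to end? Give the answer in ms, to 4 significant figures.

1090 ms

Per-hop transmission t_tx = L/R = 12000/1200000 = 10 ms.
Per-hop propagation t_prop = 36000000/300000000 = 120 ms.
Pipeline fill: first packet needs 4·t_tx to clear all hops; remaining 57 packets each add one t_tx.
Total = (4+58-1)·t_tx + 4·t_prop = 61·10 + 4·120 = 1090 ms.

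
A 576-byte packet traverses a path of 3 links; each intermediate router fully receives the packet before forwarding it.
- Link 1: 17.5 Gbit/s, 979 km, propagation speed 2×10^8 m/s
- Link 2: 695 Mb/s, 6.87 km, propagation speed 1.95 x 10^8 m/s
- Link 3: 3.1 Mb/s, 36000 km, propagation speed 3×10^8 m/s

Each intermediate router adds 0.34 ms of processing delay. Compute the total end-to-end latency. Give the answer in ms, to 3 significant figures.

127 ms

L = 576 × 8 = 4608 bits.
Transmission delays (L/R per hop): 0.000263314, 0.00663022, 1.48645 ms; sum = 1.49335 ms.
Propagation delays (d/s per hop): 4.895, 0.0352308, 120 ms; sum = 124.93 ms.
Processing at 2 router(s): 2 × 0.34 ms = 0.68 ms.
End-to-end = 127 ms.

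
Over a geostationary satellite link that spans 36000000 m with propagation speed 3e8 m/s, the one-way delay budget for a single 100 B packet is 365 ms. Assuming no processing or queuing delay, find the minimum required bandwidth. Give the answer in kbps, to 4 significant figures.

3.265 kbps

L = 800 bits.
Propagation delay = 36000000 / 300000000 = 120 ms.
Transmission budget = 365 − 120 = 245 ms.
R ≥ L / t_tx = 800 bits / 0.245 s = 3.265 kbps.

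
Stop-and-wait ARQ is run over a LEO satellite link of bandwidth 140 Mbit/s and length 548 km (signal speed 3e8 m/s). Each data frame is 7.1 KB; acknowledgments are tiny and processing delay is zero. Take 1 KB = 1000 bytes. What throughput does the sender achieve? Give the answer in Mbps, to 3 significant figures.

14.0 Mbps

t_tx = L/R = 56800/140000000 = 0.000405714 s.
t_prop = 548000/300000000 = 0.00182667 s; RTT = 0.00365333 s.
Cycle = t_tx + RTT = 0.00405905 s.
Throughput = L / cycle = 56800 / 0.00405905 = 14.0 Mbps.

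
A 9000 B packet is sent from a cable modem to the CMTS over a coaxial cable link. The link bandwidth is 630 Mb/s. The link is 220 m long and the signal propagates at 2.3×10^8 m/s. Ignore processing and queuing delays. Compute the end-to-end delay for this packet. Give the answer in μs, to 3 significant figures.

115 μs

L = 9000 × 8 = 72000 bits.
Transmission delay = L/R = 72000 / 630000000 = 114.286 μs.
Propagation delay = d/s = 220 m / 2.3e+08 m/s = 0.956522 μs.
Total = 115 μs.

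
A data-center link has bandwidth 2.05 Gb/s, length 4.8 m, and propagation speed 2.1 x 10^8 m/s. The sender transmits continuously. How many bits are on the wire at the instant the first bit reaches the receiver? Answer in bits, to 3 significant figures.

Propagation delay = 4.8 / 210000000 = 2.28571e-08 s.
BDP = R × t_prop = 2.05e+09 × 2.28571e-08 = 46.8571 bits.

46.9 bits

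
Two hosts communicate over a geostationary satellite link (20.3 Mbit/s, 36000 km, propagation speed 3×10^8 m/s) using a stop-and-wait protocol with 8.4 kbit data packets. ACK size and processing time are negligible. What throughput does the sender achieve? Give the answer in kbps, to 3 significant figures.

t_tx = L/R = 8400/20300000 = 0.000413793 s.
t_prop = 36000000/300000000 = 0.12 s; RTT = 0.24 s.
Cycle = t_tx + RTT = 0.240414 s.
Throughput = L / cycle = 8400 / 0.240414 = 34.9 kbps.

34.9 kbps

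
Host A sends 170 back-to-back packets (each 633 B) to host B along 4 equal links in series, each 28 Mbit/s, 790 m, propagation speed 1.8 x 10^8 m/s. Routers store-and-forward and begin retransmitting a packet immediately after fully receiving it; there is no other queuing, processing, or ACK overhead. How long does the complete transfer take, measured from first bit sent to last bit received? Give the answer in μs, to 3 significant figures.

31300 μs

Per-hop transmission t_tx = L/R = 5064/28000000 = 180.857 μs.
Per-hop propagation t_prop = 790/180000000 = 4.38889 μs.
Pipeline fill: first packet needs 4·t_tx to clear all hops; remaining 169 packets each add one t_tx.
Total = (4+170-1)·t_tx + 4·t_prop = 173·180.857 + 4·4.38889 = 31300 μs.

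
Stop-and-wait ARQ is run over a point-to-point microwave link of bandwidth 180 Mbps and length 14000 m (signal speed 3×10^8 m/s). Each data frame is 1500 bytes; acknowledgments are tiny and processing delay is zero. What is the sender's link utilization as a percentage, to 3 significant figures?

41.7 %

t_tx = L/R = 12000/180000000 = 6.66667e-05 s.
t_prop = 14000/300000000 = 4.66667e-05 s; RTT = 9.33333e-05 s.
Cycle = t_tx + RTT = 0.00016 s.
Utilization = t_tx / cycle = 6.66667e-05/0.00016 = 41.7 %.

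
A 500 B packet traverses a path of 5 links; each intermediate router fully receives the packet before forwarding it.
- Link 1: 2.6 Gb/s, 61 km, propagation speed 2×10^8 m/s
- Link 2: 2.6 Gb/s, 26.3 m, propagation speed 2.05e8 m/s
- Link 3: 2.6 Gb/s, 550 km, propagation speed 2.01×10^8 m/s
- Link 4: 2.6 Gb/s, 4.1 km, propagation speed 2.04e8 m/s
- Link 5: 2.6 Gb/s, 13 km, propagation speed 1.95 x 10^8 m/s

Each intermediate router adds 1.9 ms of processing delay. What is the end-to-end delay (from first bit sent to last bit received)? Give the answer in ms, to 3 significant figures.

10.7 ms

L = 500 × 8 = 4000 bits.
Transmission delay per hop = L/R = 4000/2600000000 = 0.00153846 ms; 5 hops → 0.00769231 ms.
Propagation delays (d/s per hop): 0.305, 0.000128293, 2.73632, 0.020098, 0.0666667 ms; sum = 3.12821 ms.
Processing at 4 router(s): 4 × 1.9 ms = 7.6 ms.
End-to-end = 10.7 ms.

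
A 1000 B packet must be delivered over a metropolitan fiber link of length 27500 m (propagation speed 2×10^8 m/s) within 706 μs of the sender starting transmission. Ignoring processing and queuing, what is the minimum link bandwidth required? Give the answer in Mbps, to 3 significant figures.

L = 8000 bits.
Propagation delay = 27500 / 200000000 = 137.5 μs.
Transmission budget = 706 − 137.5 = 568.5 μs.
R ≥ L / t_tx = 8000 bits / 0.0005685 s = 14.1 Mbps.

14.1 Mbps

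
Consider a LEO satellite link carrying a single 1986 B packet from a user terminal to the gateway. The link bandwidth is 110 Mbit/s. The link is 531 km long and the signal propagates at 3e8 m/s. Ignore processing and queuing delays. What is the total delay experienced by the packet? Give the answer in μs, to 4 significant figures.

L = 1986 × 8 = 15888 bits.
Transmission delay = L/R = 15888 / 110000000 = 144.436 μs.
Propagation delay = d/s = 531000 m / 300000000 m/s = 1770 μs.
Total = 1914 μs.

1914 μs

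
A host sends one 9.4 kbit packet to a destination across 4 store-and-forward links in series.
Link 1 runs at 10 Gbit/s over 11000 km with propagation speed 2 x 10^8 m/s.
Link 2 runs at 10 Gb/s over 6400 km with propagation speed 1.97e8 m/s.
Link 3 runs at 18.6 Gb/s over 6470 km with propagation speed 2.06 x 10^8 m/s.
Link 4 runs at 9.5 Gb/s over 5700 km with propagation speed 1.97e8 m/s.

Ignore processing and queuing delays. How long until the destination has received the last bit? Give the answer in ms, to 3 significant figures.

L = 9400 bits.
Transmission delays (L/R per hop): 0.00094, 0.00094, 0.000505376, 0.000989474 ms; sum = 0.00337485 ms.
Propagation delays (d/s per hop): 55, 32.4873, 31.4078, 28.934 ms; sum = 147.829 ms.
End-to-end = 148 ms.

148 ms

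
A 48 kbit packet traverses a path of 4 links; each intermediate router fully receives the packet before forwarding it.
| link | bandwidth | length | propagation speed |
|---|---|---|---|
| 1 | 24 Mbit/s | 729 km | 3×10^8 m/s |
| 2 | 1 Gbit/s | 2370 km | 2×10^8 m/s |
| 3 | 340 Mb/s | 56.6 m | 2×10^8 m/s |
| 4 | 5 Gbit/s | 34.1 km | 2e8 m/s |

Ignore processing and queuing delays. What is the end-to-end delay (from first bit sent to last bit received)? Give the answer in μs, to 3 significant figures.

L = 48000 bits.
Transmission delays (L/R per hop): 2000, 48, 141.176, 9.6 μs; sum = 2198.78 μs.
Propagation delays (d/s per hop): 2430, 11850, 0.283, 170.5 μs; sum = 14450.8 μs.
End-to-end = 16600 μs.

16600 μs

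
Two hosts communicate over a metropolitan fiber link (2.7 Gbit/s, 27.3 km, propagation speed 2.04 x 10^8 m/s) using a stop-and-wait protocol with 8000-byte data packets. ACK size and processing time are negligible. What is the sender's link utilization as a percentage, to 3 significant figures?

t_tx = L/R = 64000/2700000000 = 2.37037e-05 s.
t_prop = 27300/204000000 = 0.000133824 s; RTT = 0.000267647 s.
Cycle = t_tx + RTT = 0.000291351 s.
Utilization = t_tx / cycle = 2.37037e-05/0.000291351 = 8.14 %.

8.14 %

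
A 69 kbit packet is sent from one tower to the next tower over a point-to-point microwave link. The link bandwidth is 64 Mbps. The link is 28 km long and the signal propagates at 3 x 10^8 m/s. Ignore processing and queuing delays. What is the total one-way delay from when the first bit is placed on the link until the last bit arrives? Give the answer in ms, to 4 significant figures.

L = 69000 bits.
Transmission delay = L/R = 69000 / 64000000 = 1.07813 ms.
Propagation delay = d/s = 28000 m / 300000000 m/s = 0.0933333 ms.
Total = 1.171 ms.

1.171 ms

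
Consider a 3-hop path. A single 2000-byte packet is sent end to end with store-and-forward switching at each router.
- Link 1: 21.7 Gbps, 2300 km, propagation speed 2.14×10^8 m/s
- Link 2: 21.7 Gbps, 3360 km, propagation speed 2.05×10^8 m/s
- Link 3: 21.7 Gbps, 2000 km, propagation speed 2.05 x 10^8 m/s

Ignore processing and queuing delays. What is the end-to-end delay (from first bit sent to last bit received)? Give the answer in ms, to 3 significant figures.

L = 2000 × 8 = 16000 bits.
Transmission delay per hop = L/R = 16000/21700000000 = 0.000737327 ms; 3 hops → 0.00221198 ms.
Propagation delays (d/s per hop): 10.7477, 16.3902, 9.7561 ms; sum = 36.894 ms.
End-to-end = 36.9 ms.

36.9 ms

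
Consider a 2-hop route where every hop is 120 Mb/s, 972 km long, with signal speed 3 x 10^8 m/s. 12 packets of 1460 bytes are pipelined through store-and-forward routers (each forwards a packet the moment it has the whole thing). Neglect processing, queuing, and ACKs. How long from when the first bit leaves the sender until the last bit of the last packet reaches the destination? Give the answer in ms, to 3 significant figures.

Per-hop transmission t_tx = L/R = 11680/120000000 = 0.0973333 ms.
Per-hop propagation t_prop = 972000/300000000 = 3.24 ms.
Pipeline fill: first packet needs 2·t_tx to clear all hops; remaining 11 packets each add one t_tx.
Total = (2+12-1)·t_tx + 2·t_prop = 13·0.0973333 + 2·3.24 = 7.75 ms.

7.75 ms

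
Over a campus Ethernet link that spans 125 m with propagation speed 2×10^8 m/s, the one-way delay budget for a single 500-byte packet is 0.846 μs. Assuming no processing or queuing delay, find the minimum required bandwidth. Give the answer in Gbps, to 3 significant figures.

L = 4000 bits.
Propagation delay = 125 / 200000000 = 0.625 μs.
Transmission budget = 0.846 − 0.625 = 0.221 μs.
R ≥ L / t_tx = 4000 bits / 2.21e-07 s = 18.1 Gbps.

18.1 Gbps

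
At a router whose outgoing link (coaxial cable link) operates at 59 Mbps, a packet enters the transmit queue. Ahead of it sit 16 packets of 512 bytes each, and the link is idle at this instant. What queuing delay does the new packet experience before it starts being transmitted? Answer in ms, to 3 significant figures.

1.11 ms

Each queued packet: L/R = 4096/59000000 = 0.0694237 ms.
16 queued → 1.11078 ms.
Queuing delay = 1.11 ms.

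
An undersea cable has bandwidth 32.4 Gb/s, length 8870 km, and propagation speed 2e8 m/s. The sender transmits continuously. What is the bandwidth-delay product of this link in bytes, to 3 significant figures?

Propagation delay = 8870000 / 200000000 = 0.04435 s.
BDP = R × t_prop = 32400000000 × 0.04435 = 1436940000 bits.
In bytes: 1436940000/8 = 180000000 bytes.

180000000 bytes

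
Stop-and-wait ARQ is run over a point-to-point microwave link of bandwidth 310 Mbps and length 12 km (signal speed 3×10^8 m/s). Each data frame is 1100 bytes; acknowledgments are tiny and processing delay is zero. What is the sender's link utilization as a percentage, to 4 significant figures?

26.19 %

t_tx = L/R = 8800/310000000 = 2.83871e-05 s.
t_prop = 12000/300000000 = 4e-05 s; RTT = 8e-05 s.
Cycle = t_tx + RTT = 0.000108387 s.
Utilization = t_tx / cycle = 2.83871e-05/0.000108387 = 26.19 %.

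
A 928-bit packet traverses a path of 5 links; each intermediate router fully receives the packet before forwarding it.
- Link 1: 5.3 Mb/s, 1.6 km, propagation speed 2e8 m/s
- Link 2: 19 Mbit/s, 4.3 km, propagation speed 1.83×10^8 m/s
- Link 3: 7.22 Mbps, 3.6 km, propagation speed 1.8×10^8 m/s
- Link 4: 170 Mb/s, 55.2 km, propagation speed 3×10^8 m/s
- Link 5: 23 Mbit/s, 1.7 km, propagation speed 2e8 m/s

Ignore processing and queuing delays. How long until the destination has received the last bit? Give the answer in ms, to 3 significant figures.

0.642 ms

Transmission delays (L/R per hop): 0.175094, 0.0488421, 0.128532, 0.00545882, 0.0403478 ms; sum = 0.398275 ms.
Propagation delays (d/s per hop): 0.008, 0.0234973, 0.02, 0.184, 0.0085 ms; sum = 0.243997 ms.
End-to-end = 0.642 ms.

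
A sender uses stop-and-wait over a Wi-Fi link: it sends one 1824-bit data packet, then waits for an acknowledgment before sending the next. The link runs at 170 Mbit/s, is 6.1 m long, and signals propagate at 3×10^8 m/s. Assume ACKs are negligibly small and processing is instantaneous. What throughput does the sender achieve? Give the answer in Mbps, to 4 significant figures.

169.4 Mbps

t_tx = L/R = 1824/170000000 = 1.07294e-05 s.
t_prop = 6.1/300000000 = 2.03333e-08 s; RTT = 4.06667e-08 s.
Cycle = t_tx + RTT = 1.07701e-05 s.
Throughput = L / cycle = 1824 / 1.07701e-05 = 169.4 Mbps.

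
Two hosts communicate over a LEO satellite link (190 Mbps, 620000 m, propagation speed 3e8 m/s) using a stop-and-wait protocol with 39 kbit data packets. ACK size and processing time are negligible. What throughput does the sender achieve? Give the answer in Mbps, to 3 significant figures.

t_tx = L/R = 39000/190000000 = 0.000205263 s.
t_prop = 620000/300000000 = 0.00206667 s; RTT = 0.00413333 s.
Cycle = t_tx + RTT = 0.0043386 s.
Throughput = L / cycle = 39000 / 0.0043386 = 8.99 Mbps.

8.99 Mbps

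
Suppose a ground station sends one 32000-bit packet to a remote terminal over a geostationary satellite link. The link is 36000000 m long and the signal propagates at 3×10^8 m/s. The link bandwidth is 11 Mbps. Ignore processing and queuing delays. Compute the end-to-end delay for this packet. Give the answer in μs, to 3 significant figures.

Transmission delay = L/R = 32000 / 11000000 = 2909.09 μs.
Propagation delay = d/s = 36000000 m / 300000000 m/s = 120000 μs.
Total = 123000 μs.

123000 μs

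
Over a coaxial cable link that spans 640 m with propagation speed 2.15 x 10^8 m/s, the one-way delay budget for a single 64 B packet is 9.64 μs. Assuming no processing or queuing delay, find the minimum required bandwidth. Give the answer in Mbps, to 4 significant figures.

L = 512 bits.
Propagation delay = 640 / 215000000 = 2.97674 μs.
Transmission budget = 9.64 − 2.97674 = 6.66326 μs.
R ≥ L / t_tx = 512 bits / 6.66326e-06 s = 76.84 Mbps.

76.84 Mbps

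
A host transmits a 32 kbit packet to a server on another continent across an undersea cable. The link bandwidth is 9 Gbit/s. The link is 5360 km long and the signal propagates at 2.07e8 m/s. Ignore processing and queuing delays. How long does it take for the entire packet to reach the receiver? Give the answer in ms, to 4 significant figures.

L = 32000 bits.
Transmission delay = L/R = 32000 / 9000000000 = 0.00355556 ms.
Propagation delay = d/s = 5360000 m / 2.07e+08 m/s = 25.8937 ms.
Total = 25.90 ms.

25.90 ms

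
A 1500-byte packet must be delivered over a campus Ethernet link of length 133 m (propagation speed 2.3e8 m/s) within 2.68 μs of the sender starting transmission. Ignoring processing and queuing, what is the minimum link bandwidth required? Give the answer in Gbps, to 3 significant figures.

L = 12000 bits.
Propagation delay = 133 / 2.3e+08 = 0.578261 μs.
Transmission budget = 2.68 − 0.578261 = 2.10174 μs.
R ≥ L / t_tx = 12000 bits / 2.10174e-06 s = 5.71 Gbps.

5.71 Gbps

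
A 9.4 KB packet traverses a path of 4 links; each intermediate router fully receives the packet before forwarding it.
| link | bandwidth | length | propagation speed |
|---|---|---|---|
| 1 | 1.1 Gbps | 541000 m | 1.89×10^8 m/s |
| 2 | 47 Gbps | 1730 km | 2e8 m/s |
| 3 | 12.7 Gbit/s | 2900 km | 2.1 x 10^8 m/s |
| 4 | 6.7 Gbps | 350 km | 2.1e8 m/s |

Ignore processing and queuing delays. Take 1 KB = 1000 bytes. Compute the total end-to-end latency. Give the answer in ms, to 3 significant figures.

27.1 ms

L = 75200 bits.
Transmission delays (L/R per hop): 0.0683636, 0.0016, 0.00592126, 0.0112239 ms; sum = 0.0871088 ms.
Propagation delays (d/s per hop): 2.86243, 8.65, 13.8095, 1.66667 ms; sum = 26.9886 ms.
End-to-end = 27.1 ms.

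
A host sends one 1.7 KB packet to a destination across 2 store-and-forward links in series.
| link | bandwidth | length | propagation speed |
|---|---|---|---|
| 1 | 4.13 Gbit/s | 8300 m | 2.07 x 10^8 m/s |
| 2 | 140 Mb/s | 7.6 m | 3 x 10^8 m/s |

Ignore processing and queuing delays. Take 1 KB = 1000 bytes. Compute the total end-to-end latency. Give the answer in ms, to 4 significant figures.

0.1406 ms

L = 13600 bits.
Transmission delays (L/R per hop): 0.00329298, 0.0971429 ms; sum = 0.100436 ms.
Propagation delays (d/s per hop): 0.0400966, 2.53333e-05 ms; sum = 0.040122 ms.
End-to-end = 0.1406 ms.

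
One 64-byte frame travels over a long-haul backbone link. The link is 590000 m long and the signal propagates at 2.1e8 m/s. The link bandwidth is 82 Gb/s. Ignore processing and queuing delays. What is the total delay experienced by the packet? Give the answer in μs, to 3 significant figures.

L = 64 × 8 = 512 bits.
Transmission delay = L/R = 512 / 82000000000 = 0.0062439 μs.
Propagation delay = d/s = 590000 m / 210000000 m/s = 2809.52 μs.
Total = 2810 μs.

2810 μs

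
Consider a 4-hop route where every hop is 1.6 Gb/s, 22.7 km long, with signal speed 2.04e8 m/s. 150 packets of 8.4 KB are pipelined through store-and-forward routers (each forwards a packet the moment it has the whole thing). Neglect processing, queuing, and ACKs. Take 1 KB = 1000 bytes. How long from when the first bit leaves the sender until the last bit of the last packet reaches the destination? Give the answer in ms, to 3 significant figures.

Per-hop transmission t_tx = L/R = 67200/1600000000 = 0.042 ms.
Per-hop propagation t_prop = 22700/204000000 = 0.111275 ms.
Pipeline fill: first packet needs 4·t_tx to clear all hops; remaining 149 packets each add one t_tx.
Total = (4+150-1)·t_tx + 4·t_prop = 153·0.042 + 4·0.111275 = 6.87 ms.

6.87 ms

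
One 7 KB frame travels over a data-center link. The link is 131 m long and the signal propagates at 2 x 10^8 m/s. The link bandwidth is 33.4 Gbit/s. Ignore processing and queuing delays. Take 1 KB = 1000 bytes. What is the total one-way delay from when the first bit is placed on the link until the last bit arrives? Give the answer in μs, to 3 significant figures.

L = 56000 bits.
Transmission delay = L/R = 56000 / 33400000000 = 1.67665 μs.
Propagation delay = d/s = 131 m / 200000000 m/s = 0.655 μs.
Total = 2.33 μs.

2.33 μs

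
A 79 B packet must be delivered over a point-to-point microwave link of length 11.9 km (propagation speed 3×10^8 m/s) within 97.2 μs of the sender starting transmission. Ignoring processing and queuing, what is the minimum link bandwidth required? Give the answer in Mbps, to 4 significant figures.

10.98 Mbps

L = 632 bits.
Propagation delay = 11900 / 300000000 = 39.6667 μs.
Transmission budget = 97.2 − 39.6667 = 57.5333 μs.
R ≥ L / t_tx = 632 bits / 5.75333e-05 s = 10.98 Mbps.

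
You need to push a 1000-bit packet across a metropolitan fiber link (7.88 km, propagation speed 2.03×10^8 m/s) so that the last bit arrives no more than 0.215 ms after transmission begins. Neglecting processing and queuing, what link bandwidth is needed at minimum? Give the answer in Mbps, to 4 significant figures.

5.676 Mbps

Propagation delay = 7880 / 2.03e+08 = 0.0388177 ms.
Transmission budget = 0.215 − 0.0388177 = 0.176182 ms.
R ≥ L / t_tx = 1000 bits / 0.000176182 s = 5.676 Mbps.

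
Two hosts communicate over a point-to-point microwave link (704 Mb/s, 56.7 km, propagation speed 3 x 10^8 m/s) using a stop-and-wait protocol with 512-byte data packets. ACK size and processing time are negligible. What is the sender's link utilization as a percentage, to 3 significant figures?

1.52 %

t_tx = L/R = 4096/704000000 = 5.81818e-06 s.
t_prop = 56700/300000000 = 0.000189 s; RTT = 0.000378 s.
Cycle = t_tx + RTT = 0.000383818 s.
Utilization = t_tx / cycle = 5.81818e-06/0.000383818 = 1.52 %.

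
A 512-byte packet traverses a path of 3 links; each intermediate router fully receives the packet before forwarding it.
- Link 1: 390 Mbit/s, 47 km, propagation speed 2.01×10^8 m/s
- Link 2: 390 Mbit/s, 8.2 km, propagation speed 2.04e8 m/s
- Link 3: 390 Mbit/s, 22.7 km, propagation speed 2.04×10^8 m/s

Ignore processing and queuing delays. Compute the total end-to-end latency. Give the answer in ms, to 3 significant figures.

L = 512 × 8 = 4096 bits.
Transmission delay per hop = L/R = 4096/390000000 = 0.0105026 ms; 3 hops → 0.0315077 ms.
Propagation delays (d/s per hop): 0.233831, 0.0401961, 0.111275 ms; sum = 0.385301 ms.
End-to-end = 0.417 ms.

0.417 ms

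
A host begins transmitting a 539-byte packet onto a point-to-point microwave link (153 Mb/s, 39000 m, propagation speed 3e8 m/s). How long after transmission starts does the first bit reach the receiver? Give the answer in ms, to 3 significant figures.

0.130 ms

First bit experiences only propagation delay: d/s = 39000/300000000 = 0.130 ms.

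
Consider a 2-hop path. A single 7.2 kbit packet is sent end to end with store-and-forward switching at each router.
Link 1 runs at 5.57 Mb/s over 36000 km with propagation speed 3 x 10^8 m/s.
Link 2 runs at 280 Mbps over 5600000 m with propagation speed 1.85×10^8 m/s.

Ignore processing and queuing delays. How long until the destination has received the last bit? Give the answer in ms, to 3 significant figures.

152 ms

L = 7200 bits.
Transmission delays (L/R per hop): 1.29264, 0.0257143 ms; sum = 1.31835 ms.
Propagation delays (d/s per hop): 120, 30.2703 ms; sum = 150.27 ms.
End-to-end = 152 ms.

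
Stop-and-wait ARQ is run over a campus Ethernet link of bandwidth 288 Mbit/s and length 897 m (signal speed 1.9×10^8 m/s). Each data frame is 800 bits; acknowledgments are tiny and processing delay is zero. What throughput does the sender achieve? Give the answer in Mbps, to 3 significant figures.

65.5 Mbps

t_tx = L/R = 800/288000000 = 2.77778e-06 s.
t_prop = 897/190000000 = 4.72105e-06 s; RTT = 9.44211e-06 s.
Cycle = t_tx + RTT = 1.22199e-05 s.
Throughput = L / cycle = 800 / 1.22199e-05 = 65.5 Mbps.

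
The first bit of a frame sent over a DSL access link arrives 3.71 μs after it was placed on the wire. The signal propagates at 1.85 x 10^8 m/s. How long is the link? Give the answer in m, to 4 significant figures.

686.4 m

d = s × t_prop = 185000000 × 3.71e-06 = 686.4 m.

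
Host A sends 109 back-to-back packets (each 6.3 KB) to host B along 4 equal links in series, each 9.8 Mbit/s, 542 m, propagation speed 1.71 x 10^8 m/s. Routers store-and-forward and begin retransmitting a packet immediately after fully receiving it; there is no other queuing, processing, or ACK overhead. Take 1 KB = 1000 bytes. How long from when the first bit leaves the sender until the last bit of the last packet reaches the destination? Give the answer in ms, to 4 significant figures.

Per-hop transmission t_tx = L/R = 50400/9800000 = 5.14286 ms.
Per-hop propagation t_prop = 542/171000000 = 0.00316959 ms.
Pipeline fill: first packet needs 4·t_tx to clear all hops; remaining 108 packets each add one t_tx.
Total = (4+109-1)·t_tx + 4·t_prop = 112·5.14286 + 4·0.00316959 = 576.0 ms.

576.0 ms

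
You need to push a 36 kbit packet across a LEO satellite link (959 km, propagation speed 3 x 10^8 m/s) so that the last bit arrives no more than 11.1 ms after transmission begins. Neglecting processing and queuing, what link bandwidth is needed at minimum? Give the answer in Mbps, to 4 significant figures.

Propagation delay = 959000 / 300000000 = 3.19667 ms.
Transmission budget = 11.1 − 3.19667 = 7.90333 ms.
R ≥ L / t_tx = 36000 bits / 0.00790333 s = 4.555 Mbps.

4.555 Mbps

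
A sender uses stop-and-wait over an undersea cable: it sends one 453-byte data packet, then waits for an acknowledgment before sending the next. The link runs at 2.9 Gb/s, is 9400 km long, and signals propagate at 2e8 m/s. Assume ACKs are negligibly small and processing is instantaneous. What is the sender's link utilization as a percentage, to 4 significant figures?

t_tx = L/R = 3624/2900000000 = 1.24966e-06 s.
t_prop = 9400000/200000000 = 0.047 s; RTT = 0.094 s.
Cycle = t_tx + RTT = 0.0940012 s.
Utilization = t_tx / cycle = 1.24966e-06/0.0940012 = 0.001329 %.

0.001329 %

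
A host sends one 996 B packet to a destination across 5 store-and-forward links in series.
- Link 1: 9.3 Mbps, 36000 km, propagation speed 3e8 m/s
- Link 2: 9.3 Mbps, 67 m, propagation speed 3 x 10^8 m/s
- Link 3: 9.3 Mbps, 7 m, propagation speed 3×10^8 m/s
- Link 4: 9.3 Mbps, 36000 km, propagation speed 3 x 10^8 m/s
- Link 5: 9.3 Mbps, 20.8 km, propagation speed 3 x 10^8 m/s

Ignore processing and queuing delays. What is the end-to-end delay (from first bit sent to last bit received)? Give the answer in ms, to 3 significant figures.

L = 996 × 8 = 7968 bits.
Transmission delay per hop = L/R = 7968/9300000 = 0.856774 ms; 5 hops → 4.28387 ms.
Propagation delays (d/s per hop): 120, 0.000223333, 2.33333e-05, 120, 0.0693333 ms; sum = 240.07 ms.
End-to-end = 244 ms.

244 ms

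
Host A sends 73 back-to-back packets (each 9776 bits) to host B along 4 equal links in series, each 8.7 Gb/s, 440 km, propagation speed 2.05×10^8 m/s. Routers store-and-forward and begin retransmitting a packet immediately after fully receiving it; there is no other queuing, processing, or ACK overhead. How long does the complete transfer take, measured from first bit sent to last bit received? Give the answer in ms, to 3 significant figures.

Per-hop transmission t_tx = L/R = 9776/8700000000 = 0.00112368 ms.
Per-hop propagation t_prop = 440000/2.05e+08 = 2.14634 ms.
Pipeline fill: first packet needs 4·t_tx to clear all hops; remaining 72 packets each add one t_tx.
Total = (4+73-1)·t_tx + 4·t_prop = 76·0.00112368 + 4·2.14634 = 8.67 ms.

8.67 ms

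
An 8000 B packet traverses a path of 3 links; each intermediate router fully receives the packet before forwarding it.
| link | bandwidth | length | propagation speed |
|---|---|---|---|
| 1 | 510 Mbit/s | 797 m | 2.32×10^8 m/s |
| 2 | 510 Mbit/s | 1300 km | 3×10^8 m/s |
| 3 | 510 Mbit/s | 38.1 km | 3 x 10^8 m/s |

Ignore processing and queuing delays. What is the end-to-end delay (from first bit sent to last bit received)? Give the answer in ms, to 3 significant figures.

L = 8000 × 8 = 64000 bits.
Transmission delay per hop = L/R = 64000/510000000 = 0.12549 ms; 3 hops → 0.376471 ms.
Propagation delays (d/s per hop): 0.00343534, 4.33333, 0.127 ms; sum = 4.46377 ms.
End-to-end = 4.84 ms.

4.84 ms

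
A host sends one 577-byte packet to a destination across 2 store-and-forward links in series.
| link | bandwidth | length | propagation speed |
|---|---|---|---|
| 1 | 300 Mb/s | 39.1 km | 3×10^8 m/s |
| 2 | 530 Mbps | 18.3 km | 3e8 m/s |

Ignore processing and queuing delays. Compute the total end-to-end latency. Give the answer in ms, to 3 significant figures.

L = 577 × 8 = 4616 bits.
Transmission delays (L/R per hop): 0.0153867, 0.00870943 ms; sum = 0.0240961 ms.
Propagation delays (d/s per hop): 0.130333, 0.061 ms; sum = 0.191333 ms.
End-to-end = 0.215 ms.

0.215 ms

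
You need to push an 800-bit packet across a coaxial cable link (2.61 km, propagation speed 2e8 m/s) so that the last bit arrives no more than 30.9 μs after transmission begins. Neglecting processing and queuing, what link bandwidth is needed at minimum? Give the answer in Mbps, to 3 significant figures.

44.8 Mbps

Propagation delay = 2610 / 200000000 = 13.05 μs.
Transmission budget = 30.9 − 13.05 = 17.85 μs.
R ≥ L / t_tx = 800 bits / 1.785e-05 s = 44.8 Mbps.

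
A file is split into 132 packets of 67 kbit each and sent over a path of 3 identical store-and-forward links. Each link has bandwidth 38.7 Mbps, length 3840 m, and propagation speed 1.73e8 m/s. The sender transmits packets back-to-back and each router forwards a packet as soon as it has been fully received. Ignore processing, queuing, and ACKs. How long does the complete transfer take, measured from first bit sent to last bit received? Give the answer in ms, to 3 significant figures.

232 ms

Per-hop transmission t_tx = L/R = 67000/38700000 = 1.73127 ms.
Per-hop propagation t_prop = 3840/173000000 = 0.0221965 ms.
Pipeline fill: first packet needs 3·t_tx to clear all hops; remaining 131 packets each add one t_tx.
Total = (3+132-1)·t_tx + 3·t_prop = 134·1.73127 + 3·0.0221965 = 232 ms.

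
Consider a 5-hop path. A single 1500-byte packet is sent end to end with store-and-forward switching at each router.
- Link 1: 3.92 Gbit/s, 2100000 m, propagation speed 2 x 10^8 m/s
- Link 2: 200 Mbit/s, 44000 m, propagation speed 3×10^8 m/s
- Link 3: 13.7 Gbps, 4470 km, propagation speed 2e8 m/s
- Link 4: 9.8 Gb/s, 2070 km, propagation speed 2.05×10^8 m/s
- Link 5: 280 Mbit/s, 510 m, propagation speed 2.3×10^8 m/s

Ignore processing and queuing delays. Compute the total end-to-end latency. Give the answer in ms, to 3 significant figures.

43.2 ms

L = 1500 × 8 = 12000 bits.
Transmission delays (L/R per hop): 0.00306122, 0.06, 0.000875912, 0.00122449, 0.0428571 ms; sum = 0.108019 ms.
Propagation delays (d/s per hop): 10.5, 0.146667, 22.35, 10.0976, 0.00221739 ms; sum = 43.0964 ms.
End-to-end = 43.2 ms.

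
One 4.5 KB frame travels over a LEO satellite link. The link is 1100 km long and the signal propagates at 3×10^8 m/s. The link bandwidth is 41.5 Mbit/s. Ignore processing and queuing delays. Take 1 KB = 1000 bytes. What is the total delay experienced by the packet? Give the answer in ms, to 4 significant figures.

4.534 ms

L = 36000 bits.
Transmission delay = L/R = 36000 / 41500000 = 0.86747 ms.
Propagation delay = d/s = 1100000 m / 300000000 m/s = 3.66667 ms.
Total = 4.534 ms.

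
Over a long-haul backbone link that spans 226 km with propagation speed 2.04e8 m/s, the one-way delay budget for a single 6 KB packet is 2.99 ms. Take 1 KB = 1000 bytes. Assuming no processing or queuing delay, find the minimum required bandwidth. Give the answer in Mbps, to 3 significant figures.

L = 48000 bits.
Propagation delay = 226000 / 204000000 = 1.10784 ms.
Transmission budget = 2.99 − 1.10784 = 1.88216 ms.
R ≥ L / t_tx = 48000 bits / 0.00188216 s = 25.5 Mbps.

25.5 Mbps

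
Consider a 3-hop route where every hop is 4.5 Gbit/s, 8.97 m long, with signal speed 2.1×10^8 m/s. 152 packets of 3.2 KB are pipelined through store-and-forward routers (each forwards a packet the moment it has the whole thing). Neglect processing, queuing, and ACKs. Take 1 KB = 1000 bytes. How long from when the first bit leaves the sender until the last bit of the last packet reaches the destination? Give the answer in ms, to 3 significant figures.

0.876 ms

Per-hop transmission t_tx = L/R = 25600/4500000000 = 0.00568889 ms.
Per-hop propagation t_prop = 8.97/210000000 = 4.27143e-05 ms.
Pipeline fill: first packet needs 3·t_tx to clear all hops; remaining 151 packets each add one t_tx.
Total = (3+152-1)·t_tx + 3·t_prop = 154·0.00568889 + 3·4.27143e-05 = 0.876 ms.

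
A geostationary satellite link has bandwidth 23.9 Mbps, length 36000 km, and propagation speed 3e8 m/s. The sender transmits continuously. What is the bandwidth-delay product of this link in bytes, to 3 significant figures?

359000 bytes

Propagation delay = 36000000 / 300000000 = 0.12 s.
BDP = R × t_prop = 23900000 × 0.12 = 2868000 bits.
In bytes: 2868000/8 = 359000 bytes.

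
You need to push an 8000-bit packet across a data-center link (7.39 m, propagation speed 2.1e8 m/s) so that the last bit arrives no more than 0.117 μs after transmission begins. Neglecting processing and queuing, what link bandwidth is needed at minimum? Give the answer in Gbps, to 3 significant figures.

97.8 Gbps

Propagation delay = 7.39 / 210000000 = 0.0351905 μs.
Transmission budget = 0.117 − 0.0351905 = 0.0818095 μs.
R ≥ L / t_tx = 8000 bits / 8.18095e-08 s = 97.8 Gbps.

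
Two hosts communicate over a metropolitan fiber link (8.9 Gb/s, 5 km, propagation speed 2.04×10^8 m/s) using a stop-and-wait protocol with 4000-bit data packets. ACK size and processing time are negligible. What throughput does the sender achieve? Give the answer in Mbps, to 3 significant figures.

80.9 Mbps

t_tx = L/R = 4000/8900000000 = 4.49438e-07 s.
t_prop = 5000/204000000 = 2.45098e-05 s; RTT = 4.90196e-05 s.
Cycle = t_tx + RTT = 4.9469e-05 s.
Throughput = L / cycle = 4000 / 4.9469e-05 = 80.9 Mbps.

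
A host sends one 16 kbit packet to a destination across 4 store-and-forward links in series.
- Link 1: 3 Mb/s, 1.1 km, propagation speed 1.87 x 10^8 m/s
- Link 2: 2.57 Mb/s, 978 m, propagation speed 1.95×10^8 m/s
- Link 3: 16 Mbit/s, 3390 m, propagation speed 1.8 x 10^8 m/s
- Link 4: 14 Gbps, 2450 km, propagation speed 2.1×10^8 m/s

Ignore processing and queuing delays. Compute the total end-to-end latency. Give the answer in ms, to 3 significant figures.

L = 16000 bits.
Transmission delays (L/R per hop): 5.33333, 6.22568, 1, 0.00114286 ms; sum = 12.5602 ms.
Propagation delays (d/s per hop): 0.00588235, 0.00501538, 0.0188333, 11.6667 ms; sum = 11.6964 ms.
End-to-end = 24.3 ms.

24.3 ms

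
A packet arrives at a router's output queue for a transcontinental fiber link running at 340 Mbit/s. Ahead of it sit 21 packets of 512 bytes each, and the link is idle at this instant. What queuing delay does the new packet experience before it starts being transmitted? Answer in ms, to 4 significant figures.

Each queued packet: L/R = 4096/340000000 = 0.0120471 ms.
21 queued → 0.252988 ms.
Queuing delay = 0.2530 ms.

0.2530 ms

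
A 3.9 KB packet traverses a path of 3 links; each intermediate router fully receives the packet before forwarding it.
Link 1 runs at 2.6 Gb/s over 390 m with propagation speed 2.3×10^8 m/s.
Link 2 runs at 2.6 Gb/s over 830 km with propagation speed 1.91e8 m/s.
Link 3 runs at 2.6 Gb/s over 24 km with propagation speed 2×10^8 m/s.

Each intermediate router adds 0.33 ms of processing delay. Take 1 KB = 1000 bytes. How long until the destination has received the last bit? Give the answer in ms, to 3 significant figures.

L = 31200 bits.
Transmission delay per hop = L/R = 31200/2600000000 = 0.012 ms; 3 hops → 0.036 ms.
Propagation delays (d/s per hop): 0.00169565, 4.34555, 0.12 ms; sum = 4.46725 ms.
Processing at 2 router(s): 2 × 0.33 ms = 0.66 ms.
End-to-end = 5.16 ms.

5.16 ms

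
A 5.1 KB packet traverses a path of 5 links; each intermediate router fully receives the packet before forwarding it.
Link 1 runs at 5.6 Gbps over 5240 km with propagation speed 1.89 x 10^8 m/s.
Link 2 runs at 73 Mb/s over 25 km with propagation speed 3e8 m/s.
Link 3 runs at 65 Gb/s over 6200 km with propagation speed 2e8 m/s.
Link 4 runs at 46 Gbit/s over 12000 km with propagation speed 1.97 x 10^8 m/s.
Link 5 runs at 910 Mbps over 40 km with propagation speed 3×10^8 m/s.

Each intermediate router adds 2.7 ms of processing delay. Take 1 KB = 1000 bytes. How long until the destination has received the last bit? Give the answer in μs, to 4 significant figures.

131300 μs

L = 40800 bits.
Transmission delays (L/R per hop): 7.28571, 558.904, 0.627692, 0.886957, 44.8352 μs; sum = 612.54 μs.
Propagation delays (d/s per hop): 27724.9, 83.3333, 31000, 60913.7, 133.333 μs; sum = 119855 μs.
Processing at 4 router(s): 4 × 2.7 ms = 10800 μs.
End-to-end = 131300 μs.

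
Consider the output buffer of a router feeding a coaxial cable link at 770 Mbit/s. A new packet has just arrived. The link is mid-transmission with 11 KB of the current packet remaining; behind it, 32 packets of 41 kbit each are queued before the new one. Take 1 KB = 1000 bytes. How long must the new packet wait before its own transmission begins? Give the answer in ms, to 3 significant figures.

1.82 ms

Each queued packet: L/R = 41000/770000000 = 0.0532468 ms.
32 queued → 1.7039 ms.
Plus remaining 88000 bits of current packet: 0.114286 ms.
Queuing delay = 1.82 ms.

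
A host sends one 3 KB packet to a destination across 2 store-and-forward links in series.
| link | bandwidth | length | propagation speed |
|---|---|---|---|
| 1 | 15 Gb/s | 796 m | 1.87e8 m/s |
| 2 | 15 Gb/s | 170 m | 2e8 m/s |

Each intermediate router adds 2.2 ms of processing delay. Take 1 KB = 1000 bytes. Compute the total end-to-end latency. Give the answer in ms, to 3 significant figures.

2.21 ms

L = 24000 bits.
Transmission delay per hop = L/R = 24000/15000000000 = 0.0016 ms; 2 hops → 0.0032 ms.
Propagation delays (d/s per hop): 0.00425668, 0.00085 ms; sum = 0.00510668 ms.
Processing at 1 router(s): 1 × 2.2 ms = 2.2 ms.
End-to-end = 2.21 ms.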